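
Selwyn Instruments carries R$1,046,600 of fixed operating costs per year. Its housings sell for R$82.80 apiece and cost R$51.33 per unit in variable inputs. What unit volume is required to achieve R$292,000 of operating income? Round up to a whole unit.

42,536 housings

Unit CM = price − variable cost = R$82.80 − R$51.33 = R$31.47.
Need Q such that Q × R$31.47 − R$1,046,600 = R$292,000, i.e. Q = R$1,338,600 / R$31.47 = 42,535.75 → 42,536.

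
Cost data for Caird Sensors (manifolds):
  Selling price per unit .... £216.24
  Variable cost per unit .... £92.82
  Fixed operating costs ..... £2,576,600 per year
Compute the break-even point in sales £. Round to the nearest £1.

£4,514,374

Contribution margin per unit = £216.24 − £92.82 = £123.42, a CM ratio of £123.42 ÷ £216.24 = 0.5708.
Break-even revenue = fixed costs × price ÷ CM = £2,576,600 × £216.24 ÷ £123.42 = £4,514,374.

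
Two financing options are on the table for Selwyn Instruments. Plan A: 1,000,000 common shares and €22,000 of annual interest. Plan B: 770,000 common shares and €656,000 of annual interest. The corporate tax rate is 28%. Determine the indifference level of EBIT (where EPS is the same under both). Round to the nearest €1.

€2,778,522

Set EPS_A = EPS_B: (EBIT − €22,000)(1 − 0.28) ÷ 1,000,000 = (EBIT − €656,000)(1 − 0.28) ÷ 770,000.
The (1 − t) factor cancels: (EBIT − 22,000) × 770,000 = (EBIT − 656,000) × 1,000,000.
EBIT × (1,000,000 − 770,000) = 656,000 × 1,000,000 − 22,000 × 770,000 = 639,060,000,000, so EBIT = 639,060,000,000 ÷ 230,000 = 2,778,521.74.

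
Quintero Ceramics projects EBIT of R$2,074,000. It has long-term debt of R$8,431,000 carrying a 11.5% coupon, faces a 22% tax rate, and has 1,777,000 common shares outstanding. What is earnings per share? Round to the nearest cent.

R$0.48

Interest = R$969,565.00, so EBT = R$2,074,000 − R$969,565.00 = R$1,104,435.00.
Net income = R$1,104,435.00 × (1 − 0.22) = R$861,459.30.
EPS = R$861,459.30 ÷ 1,777,000 = R$0.48.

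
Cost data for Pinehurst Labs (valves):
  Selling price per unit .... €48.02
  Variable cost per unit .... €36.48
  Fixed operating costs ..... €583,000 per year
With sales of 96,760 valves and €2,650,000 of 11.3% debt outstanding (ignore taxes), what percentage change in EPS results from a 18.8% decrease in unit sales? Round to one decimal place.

-89.6%

Contribution at this volume is 96,760 × €11.54 = €1,116,610.40.
EBIT = €1,116,610.40 − €583,000 = €533,610.40.
Interest = €299,450.00, so EBIT − I = €234,160.40.
DCL = total CM / (EBIT − I) = €1,116,610.40 / €234,160.40 = 4.7686.
%ΔEPS = DCL × %ΔSales = 4.7686 × -18.8% = -89.6%.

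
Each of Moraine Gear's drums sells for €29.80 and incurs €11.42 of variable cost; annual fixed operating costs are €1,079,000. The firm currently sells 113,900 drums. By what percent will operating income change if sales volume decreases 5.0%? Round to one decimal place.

-10.3%

Contribution at this volume is 113,900 × €18.38 = €2,093,482.00.
Subtracting fixed costs: EBIT = €2,093,482.00 − €1,079,000 = €1,014,482.00.
DOL = contribution ÷ EBIT = €2,093,482.00 ÷ €1,014,482.00 = 2.0636.
%ΔEBIT = DOL × %ΔSales = 2.0636 × -5.0% = -10.3%.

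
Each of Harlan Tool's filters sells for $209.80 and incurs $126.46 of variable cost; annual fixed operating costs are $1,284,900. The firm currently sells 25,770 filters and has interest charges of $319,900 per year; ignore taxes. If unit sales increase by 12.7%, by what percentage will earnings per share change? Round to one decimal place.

Contribution at this volume is 25,770 × $83.34 = $2,147,671.80.
Subtracting fixed costs: EBIT = $2,147,671.80 − $1,284,900 = $862,771.80.
Interest = $319,900.00, so EBIT − I = $542,871.80.
Degree of combined leverage = contribution ÷ (EBIT − I) = $2,147,671.80 ÷ $542,871.80 = 3.9561.
EPS therefore changes by 3.9561 × (+12.7%) = +50.2%.

+50.2%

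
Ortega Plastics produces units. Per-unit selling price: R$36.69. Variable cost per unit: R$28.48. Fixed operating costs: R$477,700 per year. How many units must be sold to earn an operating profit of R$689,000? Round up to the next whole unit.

142,108 units

Each unit contributes R$36.69 − R$28.48 = R$8.21.
Required volume = (fixed costs + target profit) ÷ CM = (R$477,700 + R$689,000) ÷ R$8.21 = 142,107.19, so 142,108 units.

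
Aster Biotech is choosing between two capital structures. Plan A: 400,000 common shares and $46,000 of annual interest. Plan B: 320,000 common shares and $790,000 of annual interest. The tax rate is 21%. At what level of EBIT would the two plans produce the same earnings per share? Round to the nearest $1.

Set EPS_A = EPS_B: (EBIT − $46,000)(1 − 0.21) ÷ 400,000 = (EBIT − $790,000)(1 − 0.21) ÷ 320,000.
Cancelling (1 − t) and cross-multiplying: 320,000·(EBIT − 46,000) = 400,000·(EBIT − 790,000).
EBIT × (400,000 − 320,000) = 790,000 × 400,000 − 46,000 × 320,000 = 301,280,000,000, so EBIT = 301,280,000,000 ÷ 80,000 = 3,766,000.00.

$3,766,000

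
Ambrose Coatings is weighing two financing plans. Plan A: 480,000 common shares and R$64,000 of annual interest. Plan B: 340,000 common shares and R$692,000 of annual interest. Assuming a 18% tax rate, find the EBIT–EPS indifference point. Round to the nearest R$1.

R$2,217,143

Set EPS_A = EPS_B: (EBIT − R$64,000)(1 − 0.18) ÷ 480,000 = (EBIT − R$692,000)(1 − 0.18) ÷ 340,000.
The (1 − t) factor cancels: (EBIT − 64,000) × 340,000 = (EBIT − 692,000) × 480,000.
EBIT × (480,000 − 340,000) = 692,000 × 480,000 − 64,000 × 340,000 = 310,400,000,000, so EBIT = 310,400,000,000 ÷ 140,000 = 2,217,142.86.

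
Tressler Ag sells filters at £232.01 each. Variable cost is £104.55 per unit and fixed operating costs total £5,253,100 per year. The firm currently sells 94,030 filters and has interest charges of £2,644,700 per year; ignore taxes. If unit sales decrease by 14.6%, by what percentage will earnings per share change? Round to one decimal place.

-42.8%

Total contribution margin = 94,030 × £127.46 = £11,985,063.80.
EBIT = £11,985,063.80 − £5,253,100 = £6,731,963.80.
Interest = £2,644,700.00, so EBIT − I = £4,087,263.80.
DCL = total CM / (EBIT − I) = £11,985,063.80 / £4,087,263.80 = 2.9323.
EPS therefore changes by 2.9323 × (-14.6%) = -42.8%.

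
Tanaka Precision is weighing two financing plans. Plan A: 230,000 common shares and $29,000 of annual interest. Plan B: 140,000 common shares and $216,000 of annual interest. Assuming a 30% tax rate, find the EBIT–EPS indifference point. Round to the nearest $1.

$506,889

At indifference, (EBIT − 29,000)(1 − t)/230,000 = (EBIT − 216,000)(1 − t)/140,000.
Cancelling (1 − t) and cross-multiplying: 140,000·(EBIT − 29,000) = 230,000·(EBIT − 216,000).
EBIT × (230,000 − 140,000) = 216,000 × 230,000 − 29,000 × 140,000 = 45,620,000,000, so EBIT = 45,620,000,000 ÷ 90,000 = 506,888.89.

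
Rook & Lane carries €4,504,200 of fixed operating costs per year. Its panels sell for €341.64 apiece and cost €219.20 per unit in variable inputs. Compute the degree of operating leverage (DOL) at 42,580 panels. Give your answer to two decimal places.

7.35

Contribution at this volume is 42,580 × €122.44 = €5,213,495.20.
EBIT = €5,213,495.20 − €4,504,200 = €709,295.20.
So DOL = total CM / EBIT = €5,213,495.20 / €709,295.20 = 7.3502.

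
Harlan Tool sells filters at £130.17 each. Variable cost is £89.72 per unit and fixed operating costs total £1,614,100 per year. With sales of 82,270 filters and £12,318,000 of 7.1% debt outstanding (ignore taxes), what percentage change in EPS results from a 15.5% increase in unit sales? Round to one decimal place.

+61.5%

Total contribution margin = 82,270 × £40.45 = £3,327,821.50.
Subtracting fixed costs: EBIT = £3,327,821.50 − £1,614,100 = £1,713,721.50.
After interest of £874,578.00, pre-tax earnings = £839,143.50.
Degree of combined leverage = contribution ÷ (EBIT − I) = £3,327,821.50 ÷ £839,143.50 = 3.9657.
EPS therefore changes by 3.9657 × (+15.5%) = +61.5%.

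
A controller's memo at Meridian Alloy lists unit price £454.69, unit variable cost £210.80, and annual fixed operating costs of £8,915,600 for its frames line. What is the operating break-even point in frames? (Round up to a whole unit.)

36,556 frames

Unit CM = price − variable cost = £454.69 − £210.80 = £243.89.
Units to break even: £8,915,600 ÷ £243.89 = 36,555.82, rounded up to 36,556.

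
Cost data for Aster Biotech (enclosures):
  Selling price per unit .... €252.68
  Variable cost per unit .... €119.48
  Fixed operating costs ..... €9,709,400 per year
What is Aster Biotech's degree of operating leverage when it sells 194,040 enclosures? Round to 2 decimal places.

Total contribution margin = 194,040 × €133.20 = €25,846,128.00.
Operating income = contribution − fixed costs = €25,846,128.00 − €9,709,400 = €16,136,728.00.
Degree of operating leverage = €25,846,128.00 / €16,136,728.00 = 1.6017.

1.60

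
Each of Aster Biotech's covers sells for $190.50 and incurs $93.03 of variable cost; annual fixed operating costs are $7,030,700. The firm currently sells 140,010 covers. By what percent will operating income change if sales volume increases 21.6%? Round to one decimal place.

At 140,010 units, contribution = 140,010 × $97.47 = $13,646,774.70.
Operating income = contribution − fixed costs = $13,646,774.70 − $7,030,700 = $6,616,074.70.
So DOL = total CM / EBIT = $13,646,774.70 / $6,616,074.70 = 2.0627.
Operating income changes by 2.0627 × +21.6% = +44.6%.

+44.6%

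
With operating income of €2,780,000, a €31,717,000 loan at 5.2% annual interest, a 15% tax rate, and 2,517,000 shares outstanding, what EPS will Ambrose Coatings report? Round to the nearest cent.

Pre-tax income = €2,780,000 − €1,649,284.00 = €1,130,716.00.
Net income = €1,130,716.00 × (1 − 0.15) = €961,108.60.
Per share: €961,108.60 / 2,517,000 shares = €0.38.

€0.38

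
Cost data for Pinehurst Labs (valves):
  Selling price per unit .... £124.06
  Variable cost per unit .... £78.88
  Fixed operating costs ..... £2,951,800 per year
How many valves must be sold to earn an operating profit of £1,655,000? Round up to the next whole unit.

Unit CM = price − variable cost = £124.06 − £78.88 = £45.18.
Units = (FC + target) / CM = (£2,951,800 + £1,655,000) / £45.18 = 101,965.47, so 101,966 valves.

101,966 valves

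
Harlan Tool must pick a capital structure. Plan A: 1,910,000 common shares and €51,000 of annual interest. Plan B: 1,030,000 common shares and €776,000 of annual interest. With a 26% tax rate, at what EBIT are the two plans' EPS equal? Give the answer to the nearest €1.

€1,624,580

Set EPS_A = EPS_B: (EBIT − €51,000)(1 − 0.26) ÷ 1,910,000 = (EBIT − €776,000)(1 − 0.26) ÷ 1,030,000.
Cancelling (1 − t) and cross-multiplying: 1,030,000·(EBIT − 51,000) = 1,910,000·(EBIT − 776,000).
EBIT × (1,910,000 − 1,030,000) = 776,000 × 1,910,000 − 51,000 × 1,030,000 = 1,429,630,000,000, so EBIT = 1,429,630,000,000 ÷ 880,000 = 1,624,579.55.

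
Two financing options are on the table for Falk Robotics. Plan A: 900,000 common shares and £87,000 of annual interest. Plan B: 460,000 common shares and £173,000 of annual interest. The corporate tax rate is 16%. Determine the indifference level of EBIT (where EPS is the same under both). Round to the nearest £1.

£262,909

Set EPS_A = EPS_B: (EBIT − £87,000)(1 − 0.16) ÷ 900,000 = (EBIT − £173,000)(1 − 0.16) ÷ 460,000.
Cancelling (1 − t) and cross-multiplying: 460,000·(EBIT − 87,000) = 900,000·(EBIT − 173,000).
EBIT × (900,000 − 460,000) = 173,000 × 900,000 − 87,000 × 460,000 = 115,680,000,000, so EBIT = 115,680,000,000 ÷ 440,000 = 262,909.09.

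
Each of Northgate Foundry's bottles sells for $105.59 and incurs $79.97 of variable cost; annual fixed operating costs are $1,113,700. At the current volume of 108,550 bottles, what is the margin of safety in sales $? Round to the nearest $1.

$6,871,803

Unit CM = price − variable cost = $105.59 − $79.97 = $25.62. Break-even units = $1,113,700 ÷ $25.62 = 43,469.95; break-even revenue = 43,469.95 × $105.59 = $4,589,991.53.
Current sales = 108,550 × $105.59 = $11,461,794.50.
Margin of safety = $11,461,794.50 − $4,589,991.53 = $6,871,803.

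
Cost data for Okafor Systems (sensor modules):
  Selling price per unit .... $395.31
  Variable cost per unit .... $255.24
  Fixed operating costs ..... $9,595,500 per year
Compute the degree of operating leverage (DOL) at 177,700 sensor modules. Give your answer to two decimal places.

At 177,700 units, contribution = 177,700 × $140.07 = $24,890,439.00.
Subtracting fixed costs: EBIT = $24,890,439.00 − $9,595,500 = $15,294,939.00.
DOL = contribution ÷ EBIT = $24,890,439.00 ÷ $15,294,939.00 = 1.6274.

1.63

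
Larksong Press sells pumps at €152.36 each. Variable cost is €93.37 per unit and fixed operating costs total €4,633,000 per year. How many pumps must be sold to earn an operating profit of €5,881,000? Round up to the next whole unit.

178,234 pumps

Unit CM = price − variable cost = €152.36 − €93.37 = €58.99.
Need Q such that Q × €58.99 − €4,633,000 = €5,881,000, i.e. Q = €10,514,000 / €58.99 = 178,233.60 → 178,234.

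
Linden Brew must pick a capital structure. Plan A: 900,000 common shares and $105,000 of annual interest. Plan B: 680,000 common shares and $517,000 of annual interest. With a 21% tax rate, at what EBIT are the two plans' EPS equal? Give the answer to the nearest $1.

$1,790,455

Set EPS_A = EPS_B: (EBIT − $105,000)(1 − 0.21) ÷ 900,000 = (EBIT − $517,000)(1 − 0.21) ÷ 680,000.
Cancelling (1 − t) and cross-multiplying: 680,000·(EBIT − 105,000) = 900,000·(EBIT − 517,000).
Solving, EBIT = (517,000·900,000 − 105,000·680,000) / (900,000 − 680,000) = 393,900,000,000 / 220,000 = 1,790,454.55.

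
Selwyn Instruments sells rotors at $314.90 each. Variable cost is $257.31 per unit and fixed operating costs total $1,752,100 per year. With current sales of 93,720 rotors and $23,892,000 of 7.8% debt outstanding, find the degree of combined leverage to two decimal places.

3.03

At 93,720 units, contribution = 93,720 × $57.59 = $5,397,334.80.
Operating income = contribution − fixed costs = $5,397,334.80 − $1,752,100 = $3,645,234.80. Interest = $1,863,576.00, so EBIT − I = $1,781,658.80.
DCL = contribution ÷ (EBIT − I) = $5,397,334.80 ÷ $1,781,658.80 = 3.0294.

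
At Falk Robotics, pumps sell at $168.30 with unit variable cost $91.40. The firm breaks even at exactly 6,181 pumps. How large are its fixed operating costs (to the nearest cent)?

$475,318.90

Each unit contributes $168.30 − $91.40 = $76.90.
Fixed costs = break-even units × CM = 6,181 × $76.90 = $475,318.90.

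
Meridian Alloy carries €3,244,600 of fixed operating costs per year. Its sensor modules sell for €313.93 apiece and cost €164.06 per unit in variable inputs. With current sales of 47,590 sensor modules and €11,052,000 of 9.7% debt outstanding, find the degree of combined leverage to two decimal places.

2.53

Total contribution margin = 47,590 × €149.87 = €7,132,313.30.
Subtracting fixed costs: EBIT = €7,132,313.30 − €3,244,600 = €3,887,713.30. Interest = €1,072,044.00.
DOL = €7,132,313.30 ÷ €3,887,713.30 = 1.8346; DFL = €3,887,713.30 ÷ €2,815,669.30 = 1.3807.
Combined leverage = 1.8346 × 1.3807 = 2.5330.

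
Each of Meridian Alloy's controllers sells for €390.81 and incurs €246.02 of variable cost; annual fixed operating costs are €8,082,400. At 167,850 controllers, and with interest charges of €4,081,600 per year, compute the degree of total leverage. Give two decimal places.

Contribution at this volume is 167,850 × €144.79 = €24,303,001.50.
Subtracting fixed costs: EBIT = €24,303,001.50 − €8,082,400 = €16,220,601.50. Interest = €4,081,600.00, so EBIT − I = €12,139,001.50.
Degree of total leverage = total CM / (EBIT − interest) = €24,303,001.50 / €12,139,001.50 = 2.0021.

2.00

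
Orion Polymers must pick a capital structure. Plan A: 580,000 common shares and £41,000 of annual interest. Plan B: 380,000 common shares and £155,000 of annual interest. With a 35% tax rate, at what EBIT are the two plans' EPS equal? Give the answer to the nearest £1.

Set EPS_A = EPS_B: (EBIT − £41,000)(1 − 0.35) ÷ 580,000 = (EBIT − £155,000)(1 − 0.35) ÷ 380,000.
The (1 − t) factor cancels: (EBIT − 41,000) × 380,000 = (EBIT − 155,000) × 580,000.
Solving, EBIT = (155,000·580,000 − 41,000·380,000) / (580,000 − 380,000) = 74,320,000,000 / 200,000 = 371,600.00.

£371,600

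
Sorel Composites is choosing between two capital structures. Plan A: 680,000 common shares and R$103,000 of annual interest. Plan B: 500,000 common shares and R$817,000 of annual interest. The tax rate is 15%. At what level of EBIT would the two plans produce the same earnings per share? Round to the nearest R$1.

At indifference, (EBIT − 103,000)(1 − t)/680,000 = (EBIT − 817,000)(1 − t)/500,000.
The (1 − t) factor cancels: (EBIT − 103,000) × 500,000 = (EBIT − 817,000) × 680,000.
Solving, EBIT = (817,000·680,000 − 103,000·500,000) / (680,000 − 500,000) = 504,060,000,000 / 180,000 = 2,800,333.33.

R$2,800,333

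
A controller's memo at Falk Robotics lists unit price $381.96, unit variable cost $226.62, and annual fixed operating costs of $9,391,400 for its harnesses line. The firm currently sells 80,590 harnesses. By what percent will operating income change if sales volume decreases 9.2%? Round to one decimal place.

-36.8%

Contribution at this volume is 80,590 × $155.34 = $12,518,850.60.
Operating income = contribution − fixed costs = $12,518,850.60 − $9,391,400 = $3,127,450.60.
DOL = contribution ÷ EBIT = $12,518,850.60 ÷ $3,127,450.60 = 4.0029.
So EBIT moves 4.0029 × (-9.2%) = -36.8%.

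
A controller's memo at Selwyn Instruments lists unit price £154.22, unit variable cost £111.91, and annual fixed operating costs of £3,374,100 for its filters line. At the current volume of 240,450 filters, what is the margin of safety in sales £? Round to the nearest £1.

£24,783,601

Unit CM = price − variable cost = £154.22 − £111.91 = £42.31. Break-even units = £3,374,100 ÷ £42.31 = 79,747.10; break-even revenue = 79,747.10 × £154.22 = £12,298,598.49.
Current sales = 240,450 × £154.22 = £37,082,199.00.
Margin of safety = £37,082,199.00 − £12,298,598.49 = £24,783,601.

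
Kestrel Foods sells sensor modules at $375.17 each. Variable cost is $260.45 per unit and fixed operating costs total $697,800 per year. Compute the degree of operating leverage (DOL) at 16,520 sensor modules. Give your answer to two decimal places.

Contribution at this volume is 16,520 × $114.72 = $1,895,174.40.
EBIT = $1,895,174.40 − $697,800 = $1,197,374.40.
DOL = contribution ÷ EBIT = $1,895,174.40 ÷ $1,197,374.40 = 1.5828.

1.58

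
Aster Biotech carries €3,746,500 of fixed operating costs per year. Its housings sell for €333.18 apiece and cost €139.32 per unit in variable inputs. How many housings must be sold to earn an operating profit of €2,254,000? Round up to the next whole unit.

Unit CM = price − variable cost = €333.18 − €139.32 = €193.86.
Required volume = (fixed costs + target profit) ÷ CM = (€3,746,500 + €2,254,000) ÷ €193.86 = 30,952.75, so 30,953 housings.

30,953 housings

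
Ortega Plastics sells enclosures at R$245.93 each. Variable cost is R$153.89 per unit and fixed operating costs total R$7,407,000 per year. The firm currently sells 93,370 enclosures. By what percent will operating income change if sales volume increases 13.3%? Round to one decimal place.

Total contribution margin = 93,370 × R$92.04 = R$8,593,774.80.
Operating income = contribution − fixed costs = R$8,593,774.80 − R$7,407,000 = R$1,186,774.80.
Degree of operating leverage = R$8,593,774.80 / R$1,186,774.80 = 7.2413.
So EBIT moves 7.2413 × (+13.3%) = +96.3%.

+96.3%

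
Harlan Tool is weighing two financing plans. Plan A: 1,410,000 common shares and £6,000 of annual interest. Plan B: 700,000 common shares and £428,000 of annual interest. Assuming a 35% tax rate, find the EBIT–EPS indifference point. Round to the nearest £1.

£844,056

Set EPS_A = EPS_B: (EBIT − £6,000)(1 − 0.35) ÷ 1,410,000 = (EBIT − £428,000)(1 − 0.35) ÷ 700,000.
The (1 − t) factor cancels: (EBIT − 6,000) × 700,000 = (EBIT − 428,000) × 1,410,000.
EBIT × (1,410,000 − 700,000) = 428,000 × 1,410,000 − 6,000 × 700,000 = 599,280,000,000, so EBIT = 599,280,000,000 ÷ 710,000 = 844,056.34.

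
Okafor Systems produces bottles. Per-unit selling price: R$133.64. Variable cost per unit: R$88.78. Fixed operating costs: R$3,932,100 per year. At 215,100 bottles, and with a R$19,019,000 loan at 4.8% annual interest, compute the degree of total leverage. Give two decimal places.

Total contribution margin = 215,100 × R$44.86 = R$9,649,386.00.
EBIT = R$9,649,386.00 − R$3,932,100 = R$5,717,286.00. Interest = R$912,912.00, so EBIT − I = R$4,804,374.00.
Degree of total leverage = total CM / (EBIT − interest) = R$9,649,386.00 / R$4,804,374.00 = 2.0085.

2.01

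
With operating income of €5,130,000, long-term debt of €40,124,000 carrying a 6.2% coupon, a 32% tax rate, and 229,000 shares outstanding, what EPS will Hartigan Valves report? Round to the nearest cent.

Interest = €2,487,688.00, so EBT = €5,130,000 − €2,487,688.00 = €2,642,312.00.
After tax at 32%: net income = €2,642,312.00 × 0.68 = €1,796,772.16.
EPS = €1,796,772.16 ÷ 229,000 = €7.85.

€7.85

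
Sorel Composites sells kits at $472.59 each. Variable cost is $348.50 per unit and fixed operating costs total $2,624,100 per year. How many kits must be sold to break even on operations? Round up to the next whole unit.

Unit CM = price − variable cost = $472.59 − $348.50 = $124.09.
Break-even Q = $2,624,100 / $124.09 = 21,146.75 → 21,147 kits.

21,147 kits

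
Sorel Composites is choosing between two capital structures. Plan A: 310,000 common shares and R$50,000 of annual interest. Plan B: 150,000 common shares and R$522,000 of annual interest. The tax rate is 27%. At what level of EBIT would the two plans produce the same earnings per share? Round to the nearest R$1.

R$964,500

Set EPS_A = EPS_B: (EBIT − R$50,000)(1 − 0.27) ÷ 310,000 = (EBIT − R$522,000)(1 − 0.27) ÷ 150,000.
The (1 − t) factor cancels: (EBIT − 50,000) × 150,000 = (EBIT − 522,000) × 310,000.
Solving, EBIT = (522,000·310,000 − 50,000·150,000) / (310,000 − 150,000) = 154,320,000,000 / 160,000 = 964,500.00.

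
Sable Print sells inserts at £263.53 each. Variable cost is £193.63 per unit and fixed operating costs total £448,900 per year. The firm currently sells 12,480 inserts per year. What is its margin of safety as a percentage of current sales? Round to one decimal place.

Each unit contributes £263.53 − £193.63 = £69.90. Break-even units = £448,900 ÷ £69.90 = 6,422.03; break-even revenue = 6,422.03 × £263.53 = £1,692,397.95.
Actual sales revenue = 12,480 × £263.53 = £3,288,854.40.
Margin of safety = (£3,288,854.40 − £1,692,397.95) ÷ £3,288,854.40 = 48.5%.

48.5%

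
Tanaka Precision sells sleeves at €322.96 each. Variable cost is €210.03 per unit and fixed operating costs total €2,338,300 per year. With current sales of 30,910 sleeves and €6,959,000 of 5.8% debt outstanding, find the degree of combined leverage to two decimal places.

Contribution at this volume is 30,910 × €112.93 = €3,490,666.30.
Subtracting fixed costs: EBIT = €3,490,666.30 − €2,338,300 = €1,152,366.30. Interest = €403,622.00.
DOL = €3,490,666.30 ÷ €1,152,366.30 = 3.0291; DFL = €1,152,366.30 ÷ €748,744.30 = 1.5391.
Combined leverage = 3.0291 × 1.5391 = 4.6621.

4.66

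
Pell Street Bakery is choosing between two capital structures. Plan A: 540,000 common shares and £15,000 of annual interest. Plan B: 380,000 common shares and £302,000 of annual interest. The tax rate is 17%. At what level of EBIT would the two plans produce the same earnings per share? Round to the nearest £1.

Set EPS_A = EPS_B: (EBIT − £15,000)(1 − 0.17) ÷ 540,000 = (EBIT − £302,000)(1 − 0.17) ÷ 380,000.
Cancelling (1 − t) and cross-multiplying: 380,000·(EBIT − 15,000) = 540,000·(EBIT − 302,000).
EBIT × (540,000 − 380,000) = 302,000 × 540,000 − 15,000 × 380,000 = 157,380,000,000, so EBIT = 157,380,000,000 ÷ 160,000 = 983,625.00.

£983,625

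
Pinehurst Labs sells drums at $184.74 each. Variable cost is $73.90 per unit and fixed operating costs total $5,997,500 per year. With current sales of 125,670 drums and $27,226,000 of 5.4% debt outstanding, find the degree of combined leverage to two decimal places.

2.16

Total contribution margin = 125,670 × $110.84 = $13,929,262.80.
EBIT = $13,929,262.80 − $5,997,500 = $7,931,762.80. Interest = $1,470,204.00, so EBIT − I = $6,461,558.80.
Degree of total leverage = total CM / (EBIT − interest) = $13,929,262.80 / $6,461,558.80 = 2.1557.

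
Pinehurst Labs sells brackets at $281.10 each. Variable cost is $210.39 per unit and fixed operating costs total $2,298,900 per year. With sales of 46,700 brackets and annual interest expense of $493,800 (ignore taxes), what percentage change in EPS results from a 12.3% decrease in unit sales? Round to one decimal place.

-79.7%

Contribution at this volume is 46,700 × $70.71 = $3,302,157.00.
Operating income = contribution − fixed costs = $3,302,157.00 − $2,298,900 = $1,003,257.00.
Interest = $493,800.00, so EBIT − I = $509,457.00.
DCL = total CM / (EBIT − I) = $3,302,157.00 / $509,457.00 = 6.4817.
EPS therefore changes by 6.4817 × (-12.3%) = -79.7%.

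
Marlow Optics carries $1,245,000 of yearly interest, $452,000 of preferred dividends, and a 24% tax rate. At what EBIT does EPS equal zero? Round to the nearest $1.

Preferred dividends are paid after tax, so their pre-tax equivalent is $452,000 ÷ (1 − 0.24) = $594,736.84.
EPS = 0 when EBIT covers interest plus the pre-tax preferred burden: $1,245,000 + $594,736.84 = $1,839,736.84.

$1,839,737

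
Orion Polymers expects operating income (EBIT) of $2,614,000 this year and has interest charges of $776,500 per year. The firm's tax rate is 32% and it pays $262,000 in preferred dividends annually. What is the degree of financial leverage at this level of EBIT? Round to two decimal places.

1.80

Annual interest charges come to $776,500.00.
Preferred dividends grossed up pre-tax: $262,000 / (1 − 0.32) = $385,294.12.
DFL = EBIT ÷ [EBIT − I − D_p/(1−t)] = $2,614,000 ÷ [$2,614,000 − $776,500.00 − $385,294.12] = $2,614,000 ÷ $1,452,205.88 = 1.8000.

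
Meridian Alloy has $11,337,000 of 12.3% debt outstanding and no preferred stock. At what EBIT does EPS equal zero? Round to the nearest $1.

$1,394,451

Annual interest = 12.3% × $11,337,000 = $1,394,451.00.
Without preferred stock the financial break-even is simply EBIT = interest = $1,394,451.00.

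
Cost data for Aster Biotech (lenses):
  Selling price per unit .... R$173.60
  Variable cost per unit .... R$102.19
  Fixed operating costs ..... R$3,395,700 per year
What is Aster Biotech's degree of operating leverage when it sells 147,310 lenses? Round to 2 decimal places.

1.48

Total contribution margin = 147,310 × R$71.41 = R$10,519,407.10.
EBIT = R$10,519,407.10 − R$3,395,700 = R$7,123,707.10.
DOL = contribution ÷ EBIT = R$10,519,407.10 ÷ R$7,123,707.10 = 1.4767.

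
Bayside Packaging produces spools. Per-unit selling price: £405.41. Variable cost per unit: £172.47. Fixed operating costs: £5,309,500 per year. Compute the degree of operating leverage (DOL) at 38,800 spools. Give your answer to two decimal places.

At 38,800 units, contribution = 38,800 × £232.94 = £9,038,072.00.
EBIT = £9,038,072.00 − £5,309,500 = £3,728,572.00.
Degree of operating leverage = £9,038,072.00 / £3,728,572.00 = 2.4240.

2.42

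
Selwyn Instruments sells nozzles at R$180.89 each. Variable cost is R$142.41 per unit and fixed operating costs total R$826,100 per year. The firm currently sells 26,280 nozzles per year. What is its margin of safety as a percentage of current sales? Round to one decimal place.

Unit CM = price − variable cost = R$180.89 − R$142.41 = R$38.48. Break-even units = R$826,100 ÷ R$38.48 = 21,468.30; break-even revenue = 21,468.30 × R$180.89 = R$3,883,399.92.
Current sales = 26,280 × R$180.89 = R$4,753,789.20.
Margin of safety = (R$4,753,789.20 − R$3,883,399.92) ÷ R$4,753,789.20 = 18.3%.

18.3%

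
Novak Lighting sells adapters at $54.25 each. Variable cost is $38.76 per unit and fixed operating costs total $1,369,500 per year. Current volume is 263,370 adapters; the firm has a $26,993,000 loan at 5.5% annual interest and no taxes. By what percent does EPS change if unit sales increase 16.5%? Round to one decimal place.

+54.9%

Contribution at this volume is 263,370 × $15.49 = $4,079,601.30.
Operating income = contribution − fixed costs = $4,079,601.30 − $1,369,500 = $2,710,101.30.
Interest = $1,484,615.00, so EBIT − I = $1,225,486.30.
DCL = total CM / (EBIT − I) = $4,079,601.30 / $1,225,486.30 = 3.3290.
EPS therefore changes by 3.3290 × (+16.5%) = +54.9%.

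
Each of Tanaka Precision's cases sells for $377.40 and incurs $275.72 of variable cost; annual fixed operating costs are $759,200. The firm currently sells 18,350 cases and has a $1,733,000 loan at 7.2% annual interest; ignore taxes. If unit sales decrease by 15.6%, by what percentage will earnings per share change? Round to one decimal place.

-29.6%

At 18,350 units, contribution = 18,350 × $101.68 = $1,865,828.00.
EBIT = $1,865,828.00 − $759,200 = $1,106,628.00.
Interest = $124,776.00, so EBIT − I = $981,852.00.
DCL = total CM / (EBIT − I) = $1,865,828.00 / $981,852.00 = 1.9003.
%ΔEPS = DCL × %ΔSales = 1.9003 × -15.6% = -29.6%.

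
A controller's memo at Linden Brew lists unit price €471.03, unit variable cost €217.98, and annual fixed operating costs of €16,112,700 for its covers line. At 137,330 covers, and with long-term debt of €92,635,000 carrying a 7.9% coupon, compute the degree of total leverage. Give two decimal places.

3.07

Total contribution margin = 137,330 × €253.05 = €34,751,356.50.
EBIT = €34,751,356.50 − €16,112,700 = €18,638,656.50. Interest = €7,318,165.00.
DOL = €34,751,356.50 ÷ €18,638,656.50 = 1.8645; DFL = €18,638,656.50 ÷ €11,320,491.50 = 1.6465.
Combined leverage = 1.8645 × 1.6465 = 3.0699.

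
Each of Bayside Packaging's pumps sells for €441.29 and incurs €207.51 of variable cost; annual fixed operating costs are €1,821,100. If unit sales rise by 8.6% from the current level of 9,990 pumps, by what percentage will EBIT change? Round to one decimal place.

Contribution at this volume is 9,990 × €233.78 = €2,335,462.20.
EBIT = €2,335,462.20 − €1,821,100 = €514,362.20.
Degree of operating leverage = €2,335,462.20 / €514,362.20 = 4.5405.
Operating income changes by 4.5405 × +8.6% = +39.0%.

+39.0%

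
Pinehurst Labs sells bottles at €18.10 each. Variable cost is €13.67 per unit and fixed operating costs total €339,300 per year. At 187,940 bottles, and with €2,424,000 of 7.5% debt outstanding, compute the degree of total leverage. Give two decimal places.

2.67

Contribution at this volume is 187,940 × €4.43 = €832,574.20.
Subtracting fixed costs: EBIT = €832,574.20 − €339,300 = €493,274.20. Interest = €181,800.00.
DOL = €832,574.20 ÷ €493,274.20 = 1.6879; DFL = €493,274.20 ÷ €311,474.20 = 1.5837.
DCL = DOL × DFL = 1.6879 × 1.5837 = 2.6731.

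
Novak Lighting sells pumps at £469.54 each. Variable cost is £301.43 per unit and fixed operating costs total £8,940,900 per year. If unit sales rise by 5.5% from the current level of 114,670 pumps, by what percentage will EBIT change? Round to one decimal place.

Total contribution margin = 114,670 × £168.11 = £19,277,173.70.
Operating income = contribution − fixed costs = £19,277,173.70 − £8,940,900 = £10,336,273.70.
Degree of operating leverage = £19,277,173.70 / £10,336,273.70 = 1.8650.
So EBIT moves 1.8650 × (+5.5%) = +10.3%.

+10.3%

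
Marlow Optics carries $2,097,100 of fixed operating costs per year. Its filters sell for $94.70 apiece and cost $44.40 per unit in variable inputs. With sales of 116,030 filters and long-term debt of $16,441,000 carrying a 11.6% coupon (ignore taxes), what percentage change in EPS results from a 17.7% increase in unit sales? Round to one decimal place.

+56.4%

Contribution at this volume is 116,030 × $50.30 = $5,836,309.00.
EBIT = $5,836,309.00 − $2,097,100 = $3,739,209.00.
After interest of $1,907,156.00, pre-tax earnings = $1,832,053.00.
Degree of combined leverage = contribution ÷ (EBIT − I) = $5,836,309.00 ÷ $1,832,053.00 = 3.1857.
EPS therefore changes by 3.1857 × (+17.7%) = +56.4%.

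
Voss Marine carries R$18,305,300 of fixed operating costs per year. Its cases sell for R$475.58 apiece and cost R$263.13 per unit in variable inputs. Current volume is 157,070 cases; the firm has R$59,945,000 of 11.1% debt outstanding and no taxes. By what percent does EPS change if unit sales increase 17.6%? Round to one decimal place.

Total contribution margin = 157,070 × R$212.45 = R$33,369,521.50.
EBIT = R$33,369,521.50 − R$18,305,300 = R$15,064,221.50.
After interest of R$6,653,895.00, pre-tax earnings = R$8,410,326.50.
Degree of combined leverage = contribution ÷ (EBIT − I) = R$33,369,521.50 ÷ R$8,410,326.50 = 3.9677.
%ΔEPS = DCL × %ΔSales = 3.9677 × +17.6% = +69.8%.

+69.8%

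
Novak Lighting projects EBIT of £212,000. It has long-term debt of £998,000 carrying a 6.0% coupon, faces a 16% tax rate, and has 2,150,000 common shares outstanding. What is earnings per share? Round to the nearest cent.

£0.06

Interest = £59,880.00, so EBT = £212,000 − £59,880.00 = £152,120.00.
After tax at 16%: net income = £152,120.00 × 0.84 = £127,780.80.
Per share: £127,780.80 / 2,150,000 shares = £0.06.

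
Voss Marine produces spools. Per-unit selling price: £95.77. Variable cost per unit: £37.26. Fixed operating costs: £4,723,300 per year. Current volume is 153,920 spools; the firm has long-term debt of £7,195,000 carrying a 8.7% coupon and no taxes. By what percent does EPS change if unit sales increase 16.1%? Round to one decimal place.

Total contribution margin = 153,920 × £58.51 = £9,005,859.20.
Operating income = contribution − fixed costs = £9,005,859.20 − £4,723,300 = £4,282,559.20.
After interest of £625,965.00, pre-tax earnings = £3,656,594.20.
DCL = total CM / (EBIT − I) = £9,005,859.20 / £3,656,594.20 = 2.4629.
%ΔEPS = DCL × %ΔSales = 2.4629 × +16.1% = +39.7%.

+39.7%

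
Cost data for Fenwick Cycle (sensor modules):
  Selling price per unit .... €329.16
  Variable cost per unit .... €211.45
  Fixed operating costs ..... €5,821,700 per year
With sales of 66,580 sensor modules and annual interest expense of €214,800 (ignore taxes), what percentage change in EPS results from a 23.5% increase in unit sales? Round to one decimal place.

Total contribution margin = 66,580 × €117.71 = €7,837,131.80.
Subtracting fixed costs: EBIT = €7,837,131.80 − €5,821,700 = €2,015,431.80.
After interest of €214,800.00, pre-tax earnings = €1,800,631.80.
Degree of combined leverage = contribution ÷ (EBIT − I) = €7,837,131.80 ÷ €1,800,631.80 = 4.3524.
EPS therefore changes by 4.3524 × (+23.5%) = +102.3%.

+102.3%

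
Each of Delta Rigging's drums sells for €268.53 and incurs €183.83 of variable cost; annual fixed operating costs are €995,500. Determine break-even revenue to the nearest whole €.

Contribution margin per unit = €268.53 − €183.83 = €84.70, a CM ratio of €84.70 ÷ €268.53 = 0.3154.
Break-even sales = FC ÷ CM ratio = €995,500 × €268.53 / €84.70 = €3,156,099.

€3,156,099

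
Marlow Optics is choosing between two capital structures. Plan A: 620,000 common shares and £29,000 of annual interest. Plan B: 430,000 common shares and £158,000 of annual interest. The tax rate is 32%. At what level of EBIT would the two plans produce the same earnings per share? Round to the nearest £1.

At indifference, (EBIT − 29,000)(1 − t)/620,000 = (EBIT − 158,000)(1 − t)/430,000.
Cancelling (1 − t) and cross-multiplying: 430,000·(EBIT − 29,000) = 620,000·(EBIT − 158,000).
Solving, EBIT = (158,000·620,000 − 29,000·430,000) / (620,000 − 430,000) = 85,490,000,000 / 190,000 = 449,947.37.

£449,947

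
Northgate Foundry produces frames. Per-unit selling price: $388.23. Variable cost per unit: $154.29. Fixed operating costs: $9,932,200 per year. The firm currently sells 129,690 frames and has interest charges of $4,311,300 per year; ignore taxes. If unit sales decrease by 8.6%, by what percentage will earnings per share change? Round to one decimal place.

At 129,690 units, contribution = 129,690 × $233.94 = $30,339,678.60.
EBIT = $30,339,678.60 − $9,932,200 = $20,407,478.60.
After interest of $4,311,300.00, pre-tax earnings = $16,096,178.60.
DCL = total CM / (EBIT − I) = $30,339,678.60 / $16,096,178.60 = 1.8849.
%ΔEPS = DCL × %ΔSales = 1.8849 × -8.6% = -16.2%.

-16.2%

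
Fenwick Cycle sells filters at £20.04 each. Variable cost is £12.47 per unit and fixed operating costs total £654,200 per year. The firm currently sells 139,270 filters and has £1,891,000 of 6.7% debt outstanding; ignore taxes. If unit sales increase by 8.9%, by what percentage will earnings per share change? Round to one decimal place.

Contribution at this volume is 139,270 × £7.57 = £1,054,273.90.
Operating income = contribution − fixed costs = £1,054,273.90 − £654,200 = £400,073.90.
Interest = £126,697.00, so EBIT − I = £273,376.90.
DCL = total CM / (EBIT − I) = £1,054,273.90 / £273,376.90 = 3.8565.
%ΔEPS = DCL × %ΔSales = 3.8565 × +8.9% = +34.3%.

+34.3%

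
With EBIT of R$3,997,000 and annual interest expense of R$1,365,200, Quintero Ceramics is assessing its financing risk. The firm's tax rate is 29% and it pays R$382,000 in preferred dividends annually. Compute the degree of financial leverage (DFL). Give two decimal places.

Annual interest charges come to R$1,365,200.00.
Preferred dividends grossed up pre-tax: R$382,000 / (1 − 0.29) = R$538,028.17.
DFL = EBIT ÷ [EBIT − I − D_p/(1−t)] = R$3,997,000 ÷ [R$3,997,000 − R$1,365,200.00 − R$538,028.17] = R$3,997,000 ÷ R$2,093,771.83 = 1.9090.

1.91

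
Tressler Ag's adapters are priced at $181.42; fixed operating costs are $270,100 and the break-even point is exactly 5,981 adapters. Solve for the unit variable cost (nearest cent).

$136.26

Contribution per unit must be FC / Q = $270,100 / 5,981 = $45.1597.
Hence VC = price − CM = $181.42 − $45.1597 = $136.26.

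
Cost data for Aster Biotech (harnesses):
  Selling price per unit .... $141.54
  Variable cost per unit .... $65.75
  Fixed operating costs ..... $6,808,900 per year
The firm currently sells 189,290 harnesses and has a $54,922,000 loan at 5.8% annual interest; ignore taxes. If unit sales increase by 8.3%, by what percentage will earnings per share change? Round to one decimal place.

+27.4%

At 189,290 units, contribution = 189,290 × $75.79 = $14,346,289.10.
Subtracting fixed costs: EBIT = $14,346,289.10 − $6,808,900 = $7,537,389.10.
After interest of $3,185,476.00, pre-tax earnings = $4,351,913.10.
Degree of combined leverage = contribution ÷ (EBIT − I) = $14,346,289.10 ÷ $4,351,913.10 = 3.2965.
%ΔEPS = DCL × %ΔSales = 3.2965 × +8.3% = +27.4%.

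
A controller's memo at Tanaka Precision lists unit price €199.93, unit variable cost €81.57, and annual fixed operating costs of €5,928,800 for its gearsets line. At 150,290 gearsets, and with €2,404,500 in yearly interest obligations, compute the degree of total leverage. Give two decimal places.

At 150,290 units, contribution = 150,290 × €118.36 = €17,788,324.40.
EBIT = €17,788,324.40 − €5,928,800 = €11,859,524.40. Interest = €2,404,500.00.
DOL = €17,788,324.40 ÷ €11,859,524.40 = 1.4999; DFL = €11,859,524.40 ÷ €9,455,024.40 = 1.2543.
Combined leverage = 1.4999 × 1.2543 = 1.8813.

1.88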